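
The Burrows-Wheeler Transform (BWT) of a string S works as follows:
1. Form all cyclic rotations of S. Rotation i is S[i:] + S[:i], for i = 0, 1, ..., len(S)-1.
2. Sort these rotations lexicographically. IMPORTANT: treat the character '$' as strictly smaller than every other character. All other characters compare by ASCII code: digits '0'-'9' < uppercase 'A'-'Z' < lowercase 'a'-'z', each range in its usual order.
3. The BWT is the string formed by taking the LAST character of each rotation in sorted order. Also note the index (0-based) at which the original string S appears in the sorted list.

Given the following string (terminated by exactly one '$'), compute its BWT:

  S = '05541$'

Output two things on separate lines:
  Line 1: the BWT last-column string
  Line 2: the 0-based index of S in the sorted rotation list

Answer: 1$4550
1

Derivation:
All 6 rotations (rotation i = S[i:]+S[:i]):
  rot[0] = 05541$
  rot[1] = 5541$0
  rot[2] = 541$05
  rot[3] = 41$055
  rot[4] = 1$0554
  rot[5] = $05541
Sorted (with $ < everything):
  sorted[0] = $05541  (last char: '1')
  sorted[1] = 05541$  (last char: '$')
  sorted[2] = 1$0554  (last char: '4')
  sorted[3] = 41$055  (last char: '5')
  sorted[4] = 541$05  (last char: '5')
  sorted[5] = 5541$0  (last char: '0')
Last column: 1$4550
Original string S is at sorted index 1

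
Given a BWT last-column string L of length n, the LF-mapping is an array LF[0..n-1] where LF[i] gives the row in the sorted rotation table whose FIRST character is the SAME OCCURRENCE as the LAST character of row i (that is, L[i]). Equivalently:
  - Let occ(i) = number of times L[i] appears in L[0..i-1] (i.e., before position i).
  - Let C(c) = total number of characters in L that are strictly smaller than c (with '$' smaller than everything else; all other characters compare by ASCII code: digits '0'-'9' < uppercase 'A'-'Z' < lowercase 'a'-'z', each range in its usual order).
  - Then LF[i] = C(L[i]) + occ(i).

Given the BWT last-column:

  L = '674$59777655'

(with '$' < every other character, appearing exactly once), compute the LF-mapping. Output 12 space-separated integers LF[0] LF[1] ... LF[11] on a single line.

Char counts: '$':1, '4':1, '5':3, '6':2, '7':4, '9':1
C (first-col start): C('$')=0, C('4')=1, C('5')=2, C('6')=5, C('7')=7, C('9')=11
L[0]='6': occ=0, LF[0]=C('6')+0=5+0=5
L[1]='7': occ=0, LF[1]=C('7')+0=7+0=7
L[2]='4': occ=0, LF[2]=C('4')+0=1+0=1
L[3]='$': occ=0, LF[3]=C('$')+0=0+0=0
L[4]='5': occ=0, LF[4]=C('5')+0=2+0=2
L[5]='9': occ=0, LF[5]=C('9')+0=11+0=11
L[6]='7': occ=1, LF[6]=C('7')+1=7+1=8
L[7]='7': occ=2, LF[7]=C('7')+2=7+2=9
L[8]='7': occ=3, LF[8]=C('7')+3=7+3=10
L[9]='6': occ=1, LF[9]=C('6')+1=5+1=6
L[10]='5': occ=1, LF[10]=C('5')+1=2+1=3
L[11]='5': occ=2, LF[11]=C('5')+2=2+2=4

Answer: 5 7 1 0 2 11 8 9 10 6 3 4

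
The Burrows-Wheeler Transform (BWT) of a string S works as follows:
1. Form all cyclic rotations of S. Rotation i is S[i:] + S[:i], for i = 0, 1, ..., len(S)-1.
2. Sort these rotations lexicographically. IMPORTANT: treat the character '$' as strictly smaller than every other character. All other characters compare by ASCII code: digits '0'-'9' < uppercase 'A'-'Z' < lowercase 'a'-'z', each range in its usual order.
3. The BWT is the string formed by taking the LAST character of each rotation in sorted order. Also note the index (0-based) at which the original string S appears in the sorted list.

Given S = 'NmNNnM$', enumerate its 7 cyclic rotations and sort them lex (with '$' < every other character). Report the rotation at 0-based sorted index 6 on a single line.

All 7 rotations (rotation i = S[i:]+S[:i]):
  rot[0] = NmNNnM$
  rot[1] = mNNnM$N
  rot[2] = NNnM$Nm
  rot[3] = NnM$NmN
  rot[4] = nM$NmNN
  rot[5] = M$NmNNn
  rot[6] = $NmNNnM
Sorted (with $ < everything):
  sorted[0] = $NmNNnM
  sorted[1] = M$NmNNn
  sorted[2] = NNnM$Nm
  sorted[3] = NmNNnM$
  sorted[4] = NnM$NmN
  sorted[5] = mNNnM$N
  sorted[6] = nM$NmNN
sorted[6] = nM$NmNN

Answer: nM$NmNN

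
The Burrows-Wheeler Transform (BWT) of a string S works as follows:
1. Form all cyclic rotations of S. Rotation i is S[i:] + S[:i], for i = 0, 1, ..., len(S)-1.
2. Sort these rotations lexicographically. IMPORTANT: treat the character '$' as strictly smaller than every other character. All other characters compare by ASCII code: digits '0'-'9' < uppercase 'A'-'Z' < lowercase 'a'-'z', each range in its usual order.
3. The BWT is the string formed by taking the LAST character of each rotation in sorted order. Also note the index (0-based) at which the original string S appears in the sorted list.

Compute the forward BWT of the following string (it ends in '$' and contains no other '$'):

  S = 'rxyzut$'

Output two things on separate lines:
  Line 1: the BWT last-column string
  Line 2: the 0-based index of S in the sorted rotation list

All 7 rotations (rotation i = S[i:]+S[:i]):
  rot[0] = rxyzut$
  rot[1] = xyzut$r
  rot[2] = yzut$rx
  rot[3] = zut$rxy
  rot[4] = ut$rxyz
  rot[5] = t$rxyzu
  rot[6] = $rxyzut
Sorted (with $ < everything):
  sorted[0] = $rxyzut  (last char: 't')
  sorted[1] = rxyzut$  (last char: '$')
  sorted[2] = t$rxyzu  (last char: 'u')
  sorted[3] = ut$rxyz  (last char: 'z')
  sorted[4] = xyzut$r  (last char: 'r')
  sorted[5] = yzut$rx  (last char: 'x')
  sorted[6] = zut$rxy  (last char: 'y')
Last column: t$uzrxy
Original string S is at sorted index 1

Answer: t$uzrxy
1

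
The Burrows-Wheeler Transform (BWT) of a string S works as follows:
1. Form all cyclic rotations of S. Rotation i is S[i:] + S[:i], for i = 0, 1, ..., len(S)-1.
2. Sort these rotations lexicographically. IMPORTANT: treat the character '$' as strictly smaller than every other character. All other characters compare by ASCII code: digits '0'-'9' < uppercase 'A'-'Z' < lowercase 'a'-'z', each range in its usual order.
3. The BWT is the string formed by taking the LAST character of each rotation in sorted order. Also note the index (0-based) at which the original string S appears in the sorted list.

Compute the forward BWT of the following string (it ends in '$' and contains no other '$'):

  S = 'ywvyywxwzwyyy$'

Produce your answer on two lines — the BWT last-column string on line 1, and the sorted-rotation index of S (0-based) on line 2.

All 14 rotations (rotation i = S[i:]+S[:i]):
  rot[0] = ywvyywxwzwyyy$
  rot[1] = wvyywxwzwyyy$y
  rot[2] = vyywxwzwyyy$yw
  rot[3] = yywxwzwyyy$ywv
  rot[4] = ywxwzwyyy$ywvy
  rot[5] = wxwzwyyy$ywvyy
  rot[6] = xwzwyyy$ywvyyw
  rot[7] = wzwyyy$ywvyywx
  rot[8] = zwyyy$ywvyywxw
  rot[9] = wyyy$ywvyywxwz
  rot[10] = yyy$ywvyywxwzw
  rot[11] = yy$ywvyywxwzwy
  rot[12] = y$ywvyywxwzwyy
  rot[13] = $ywvyywxwzwyyy
Sorted (with $ < everything):
  sorted[0] = $ywvyywxwzwyyy  (last char: 'y')
  sorted[1] = vyywxwzwyyy$yw  (last char: 'w')
  sorted[2] = wvyywxwzwyyy$y  (last char: 'y')
  sorted[3] = wxwzwyyy$ywvyy  (last char: 'y')
  sorted[4] = wyyy$ywvyywxwz  (last char: 'z')
  sorted[5] = wzwyyy$ywvyywx  (last char: 'x')
  sorted[6] = xwzwyyy$ywvyyw  (last char: 'w')
  sorted[7] = y$ywvyywxwzwyy  (last char: 'y')
  sorted[8] = ywvyywxwzwyyy$  (last char: '$')
  sorted[9] = ywxwzwyyy$ywvy  (last char: 'y')
  sorted[10] = yy$ywvyywxwzwy  (last char: 'y')
  sorted[11] = yywxwzwyyy$ywv  (last char: 'v')
  sorted[12] = yyy$ywvyywxwzw  (last char: 'w')
  sorted[13] = zwyyy$ywvyywxw  (last char: 'w')
Last column: ywyyzxwy$yyvww
Original string S is at sorted index 8

Answer: ywyyzxwy$yyvww
8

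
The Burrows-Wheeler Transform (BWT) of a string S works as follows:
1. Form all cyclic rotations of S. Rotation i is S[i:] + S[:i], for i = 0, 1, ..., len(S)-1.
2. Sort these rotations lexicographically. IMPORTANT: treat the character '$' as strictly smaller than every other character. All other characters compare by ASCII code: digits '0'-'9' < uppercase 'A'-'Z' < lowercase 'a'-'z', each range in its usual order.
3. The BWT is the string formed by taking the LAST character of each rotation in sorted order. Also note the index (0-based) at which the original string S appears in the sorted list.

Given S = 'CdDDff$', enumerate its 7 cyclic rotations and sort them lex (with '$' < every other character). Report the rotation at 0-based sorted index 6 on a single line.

Answer: ff$CdDD

Derivation:
All 7 rotations (rotation i = S[i:]+S[:i]):
  rot[0] = CdDDff$
  rot[1] = dDDff$C
  rot[2] = DDff$Cd
  rot[3] = Dff$CdD
  rot[4] = ff$CdDD
  rot[5] = f$CdDDf
  rot[6] = $CdDDff
Sorted (with $ < everything):
  sorted[0] = $CdDDff
  sorted[1] = CdDDff$
  sorted[2] = DDff$Cd
  sorted[3] = Dff$CdD
  sorted[4] = dDDff$C
  sorted[5] = f$CdDDf
  sorted[6] = ff$CdDD
sorted[6] = ff$CdDD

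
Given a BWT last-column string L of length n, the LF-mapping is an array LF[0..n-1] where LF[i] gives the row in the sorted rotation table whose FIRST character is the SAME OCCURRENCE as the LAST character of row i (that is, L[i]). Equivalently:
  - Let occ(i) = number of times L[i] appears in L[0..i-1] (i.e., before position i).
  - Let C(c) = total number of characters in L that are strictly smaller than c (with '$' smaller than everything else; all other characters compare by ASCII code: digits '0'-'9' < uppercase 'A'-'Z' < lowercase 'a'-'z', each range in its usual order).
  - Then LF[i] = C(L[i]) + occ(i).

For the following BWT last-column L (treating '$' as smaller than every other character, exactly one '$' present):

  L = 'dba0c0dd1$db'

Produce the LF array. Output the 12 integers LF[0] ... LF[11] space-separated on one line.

Char counts: '$':1, '0':2, '1':1, 'a':1, 'b':2, 'c':1, 'd':4
C (first-col start): C('$')=0, C('0')=1, C('1')=3, C('a')=4, C('b')=5, C('c')=7, C('d')=8
L[0]='d': occ=0, LF[0]=C('d')+0=8+0=8
L[1]='b': occ=0, LF[1]=C('b')+0=5+0=5
L[2]='a': occ=0, LF[2]=C('a')+0=4+0=4
L[3]='0': occ=0, LF[3]=C('0')+0=1+0=1
L[4]='c': occ=0, LF[4]=C('c')+0=7+0=7
L[5]='0': occ=1, LF[5]=C('0')+1=1+1=2
L[6]='d': occ=1, LF[6]=C('d')+1=8+1=9
L[7]='d': occ=2, LF[7]=C('d')+2=8+2=10
L[8]='1': occ=0, LF[8]=C('1')+0=3+0=3
L[9]='$': occ=0, LF[9]=C('$')+0=0+0=0
L[10]='d': occ=3, LF[10]=C('d')+3=8+3=11
L[11]='b': occ=1, LF[11]=C('b')+1=5+1=6

Answer: 8 5 4 1 7 2 9 10 3 0 11 6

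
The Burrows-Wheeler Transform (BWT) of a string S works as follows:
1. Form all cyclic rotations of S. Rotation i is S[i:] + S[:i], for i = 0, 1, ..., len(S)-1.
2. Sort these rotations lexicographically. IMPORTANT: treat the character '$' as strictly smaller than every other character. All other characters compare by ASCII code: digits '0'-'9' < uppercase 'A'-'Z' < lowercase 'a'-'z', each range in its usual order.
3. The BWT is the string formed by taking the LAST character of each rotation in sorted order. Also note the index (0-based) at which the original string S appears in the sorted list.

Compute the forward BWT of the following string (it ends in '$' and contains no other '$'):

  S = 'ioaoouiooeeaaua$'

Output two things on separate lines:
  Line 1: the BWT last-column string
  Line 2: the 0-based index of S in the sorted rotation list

All 16 rotations (rotation i = S[i:]+S[:i]):
  rot[0] = ioaoouiooeeaaua$
  rot[1] = oaoouiooeeaaua$i
  rot[2] = aoouiooeeaaua$io
  rot[3] = oouiooeeaaua$ioa
  rot[4] = ouiooeeaaua$ioao
  rot[5] = uiooeeaaua$ioaoo
  rot[6] = iooeeaaua$ioaoou
  rot[7] = ooeeaaua$ioaooui
  rot[8] = oeeaaua$ioaoouio
  rot[9] = eeaaua$ioaoouioo
  rot[10] = eaaua$ioaoouiooe
  rot[11] = aaua$ioaoouiooee
  rot[12] = aua$ioaoouiooeea
  rot[13] = ua$ioaoouiooeeaa
  rot[14] = a$ioaoouiooeeaau
  rot[15] = $ioaoouiooeeaaua
Sorted (with $ < everything):
  sorted[0] = $ioaoouiooeeaaua  (last char: 'a')
  sorted[1] = a$ioaoouiooeeaau  (last char: 'u')
  sorted[2] = aaua$ioaoouiooee  (last char: 'e')
  sorted[3] = aoouiooeeaaua$io  (last char: 'o')
  sorted[4] = aua$ioaoouiooeea  (last char: 'a')
  sorted[5] = eaaua$ioaoouiooe  (last char: 'e')
  sorted[6] = eeaaua$ioaoouioo  (last char: 'o')
  sorted[7] = ioaoouiooeeaaua$  (last char: '$')
  sorted[8] = iooeeaaua$ioaoou  (last char: 'u')
  sorted[9] = oaoouiooeeaaua$i  (last char: 'i')
  sorted[10] = oeeaaua$ioaoouio  (last char: 'o')
  sorted[11] = ooeeaaua$ioaooui  (last char: 'i')
  sorted[12] = oouiooeeaaua$ioa  (last char: 'a')
  sorted[13] = ouiooeeaaua$ioao  (last char: 'o')
  sorted[14] = ua$ioaoouiooeeaa  (last char: 'a')
  sorted[15] = uiooeeaaua$ioaoo  (last char: 'o')
Last column: aueoaeo$uioiaoao
Original string S is at sorted index 7

Answer: aueoaeo$uioiaoao
7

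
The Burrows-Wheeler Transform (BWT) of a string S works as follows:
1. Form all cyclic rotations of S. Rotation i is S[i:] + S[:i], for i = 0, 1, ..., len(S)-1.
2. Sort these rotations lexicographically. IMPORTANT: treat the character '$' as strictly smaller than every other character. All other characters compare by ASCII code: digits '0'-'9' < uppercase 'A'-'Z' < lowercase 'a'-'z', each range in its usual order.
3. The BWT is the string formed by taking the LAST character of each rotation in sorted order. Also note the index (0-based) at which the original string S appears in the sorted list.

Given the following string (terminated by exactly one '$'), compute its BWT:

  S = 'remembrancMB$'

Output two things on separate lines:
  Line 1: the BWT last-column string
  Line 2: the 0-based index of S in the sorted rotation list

All 13 rotations (rotation i = S[i:]+S[:i]):
  rot[0] = remembrancMB$
  rot[1] = emembrancMB$r
  rot[2] = membrancMB$re
  rot[3] = embrancMB$rem
  rot[4] = mbrancMB$reme
  rot[5] = brancMB$remem
  rot[6] = rancMB$rememb
  rot[7] = ancMB$remembr
  rot[8] = ncMB$remembra
  rot[9] = cMB$remembran
  rot[10] = MB$remembranc
  rot[11] = B$remembrancM
  rot[12] = $remembrancMB
Sorted (with $ < everything):
  sorted[0] = $remembrancMB  (last char: 'B')
  sorted[1] = B$remembrancM  (last char: 'M')
  sorted[2] = MB$remembranc  (last char: 'c')
  sorted[3] = ancMB$remembr  (last char: 'r')
  sorted[4] = brancMB$remem  (last char: 'm')
  sorted[5] = cMB$remembran  (last char: 'n')
  sorted[6] = embrancMB$rem  (last char: 'm')
  sorted[7] = emembrancMB$r  (last char: 'r')
  sorted[8] = mbrancMB$reme  (last char: 'e')
  sorted[9] = membrancMB$re  (last char: 'e')
  sorted[10] = ncMB$remembra  (last char: 'a')
  sorted[11] = rancMB$rememb  (last char: 'b')
  sorted[12] = remembrancMB$  (last char: '$')
Last column: BMcrmnmreeab$
Original string S is at sorted index 12

Answer: BMcrmnmreeab$
12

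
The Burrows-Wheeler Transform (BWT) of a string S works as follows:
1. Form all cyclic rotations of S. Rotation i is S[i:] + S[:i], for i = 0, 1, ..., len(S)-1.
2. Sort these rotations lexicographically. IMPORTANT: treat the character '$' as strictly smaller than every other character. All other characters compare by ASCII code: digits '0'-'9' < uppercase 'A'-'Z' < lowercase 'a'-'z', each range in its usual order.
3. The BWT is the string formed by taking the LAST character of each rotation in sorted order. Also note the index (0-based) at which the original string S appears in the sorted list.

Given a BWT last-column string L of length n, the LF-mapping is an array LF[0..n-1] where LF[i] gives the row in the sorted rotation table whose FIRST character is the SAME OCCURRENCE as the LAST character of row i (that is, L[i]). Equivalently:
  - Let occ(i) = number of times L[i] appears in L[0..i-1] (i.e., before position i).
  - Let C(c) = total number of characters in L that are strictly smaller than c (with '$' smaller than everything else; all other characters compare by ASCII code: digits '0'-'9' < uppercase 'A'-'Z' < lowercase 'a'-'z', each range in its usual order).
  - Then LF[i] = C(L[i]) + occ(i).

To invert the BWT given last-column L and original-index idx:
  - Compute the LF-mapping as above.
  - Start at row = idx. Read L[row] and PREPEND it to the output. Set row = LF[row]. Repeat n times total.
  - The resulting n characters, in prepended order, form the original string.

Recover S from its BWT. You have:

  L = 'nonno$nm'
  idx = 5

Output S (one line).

LF mapping: 2 6 3 4 7 0 5 1
Walk LF starting at row 5, prepending L[row]:
  step 1: row=5, L[5]='$', prepend. Next row=LF[5]=0
  step 2: row=0, L[0]='n', prepend. Next row=LF[0]=2
  step 3: row=2, L[2]='n', prepend. Next row=LF[2]=3
  step 4: row=3, L[3]='n', prepend. Next row=LF[3]=4
  step 5: row=4, L[4]='o', prepend. Next row=LF[4]=7
  step 6: row=7, L[7]='m', prepend. Next row=LF[7]=1
  step 7: row=1, L[1]='o', prepend. Next row=LF[1]=6
  step 8: row=6, L[6]='n', prepend. Next row=LF[6]=5
Reversed output: nomonnn$

Answer: nomonnn$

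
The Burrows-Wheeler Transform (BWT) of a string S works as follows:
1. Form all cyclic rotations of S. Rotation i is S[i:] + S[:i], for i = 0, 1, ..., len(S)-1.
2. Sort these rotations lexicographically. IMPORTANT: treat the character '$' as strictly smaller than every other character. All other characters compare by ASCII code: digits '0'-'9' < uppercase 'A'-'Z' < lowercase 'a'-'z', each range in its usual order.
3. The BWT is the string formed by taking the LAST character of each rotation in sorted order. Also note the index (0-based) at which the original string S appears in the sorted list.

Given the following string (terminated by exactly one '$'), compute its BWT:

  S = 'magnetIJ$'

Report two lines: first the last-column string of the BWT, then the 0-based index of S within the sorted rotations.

Answer: JtImna$ge
6

Derivation:
All 9 rotations (rotation i = S[i:]+S[:i]):
  rot[0] = magnetIJ$
  rot[1] = agnetIJ$m
  rot[2] = gnetIJ$ma
  rot[3] = netIJ$mag
  rot[4] = etIJ$magn
  rot[5] = tIJ$magne
  rot[6] = IJ$magnet
  rot[7] = J$magnetI
  rot[8] = $magnetIJ
Sorted (with $ < everything):
  sorted[0] = $magnetIJ  (last char: 'J')
  sorted[1] = IJ$magnet  (last char: 't')
  sorted[2] = J$magnetI  (last char: 'I')
  sorted[3] = agnetIJ$m  (last char: 'm')
  sorted[4] = etIJ$magn  (last char: 'n')
  sorted[5] = gnetIJ$ma  (last char: 'a')
  sorted[6] = magnetIJ$  (last char: '$')
  sorted[7] = netIJ$mag  (last char: 'g')
  sorted[8] = tIJ$magne  (last char: 'e')
Last column: JtImna$ge
Original string S is at sorted index 6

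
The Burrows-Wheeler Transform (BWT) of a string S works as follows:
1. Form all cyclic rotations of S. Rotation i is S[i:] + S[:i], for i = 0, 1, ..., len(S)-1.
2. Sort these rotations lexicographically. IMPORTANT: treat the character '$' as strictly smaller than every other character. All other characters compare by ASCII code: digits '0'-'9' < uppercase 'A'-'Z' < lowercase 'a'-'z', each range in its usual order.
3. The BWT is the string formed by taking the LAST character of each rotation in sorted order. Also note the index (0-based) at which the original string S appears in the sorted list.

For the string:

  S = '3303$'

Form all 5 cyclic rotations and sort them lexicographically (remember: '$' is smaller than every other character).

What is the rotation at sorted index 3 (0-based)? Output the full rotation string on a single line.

Answer: 303$3

Derivation:
All 5 rotations (rotation i = S[i:]+S[:i]):
  rot[0] = 3303$
  rot[1] = 303$3
  rot[2] = 03$33
  rot[3] = 3$330
  rot[4] = $3303
Sorted (with $ < everything):
  sorted[0] = $3303
  sorted[1] = 03$33
  sorted[2] = 3$330
  sorted[3] = 303$3
  sorted[4] = 3303$
sorted[3] = 303$3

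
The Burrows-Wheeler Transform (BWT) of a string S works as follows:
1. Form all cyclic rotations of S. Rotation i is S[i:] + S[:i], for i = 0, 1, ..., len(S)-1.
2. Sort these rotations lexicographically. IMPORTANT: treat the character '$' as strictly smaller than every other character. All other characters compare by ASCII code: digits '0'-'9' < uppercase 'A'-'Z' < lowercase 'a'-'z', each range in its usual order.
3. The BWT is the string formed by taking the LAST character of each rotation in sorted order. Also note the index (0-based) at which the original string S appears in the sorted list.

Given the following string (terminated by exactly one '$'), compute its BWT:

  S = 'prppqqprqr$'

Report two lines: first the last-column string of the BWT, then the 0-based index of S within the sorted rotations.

Answer: rrp$qqprqpp
3

Derivation:
All 11 rotations (rotation i = S[i:]+S[:i]):
  rot[0] = prppqqprqr$
  rot[1] = rppqqprqr$p
  rot[2] = ppqqprqr$pr
  rot[3] = pqqprqr$prp
  rot[4] = qqprqr$prpp
  rot[5] = qprqr$prppq
  rot[6] = prqr$prppqq
  rot[7] = rqr$prppqqp
  rot[8] = qr$prppqqpr
  rot[9] = r$prppqqprq
  rot[10] = $prppqqprqr
Sorted (with $ < everything):
  sorted[0] = $prppqqprqr  (last char: 'r')
  sorted[1] = ppqqprqr$pr  (last char: 'r')
  sorted[2] = pqqprqr$prp  (last char: 'p')
  sorted[3] = prppqqprqr$  (last char: '$')
  sorted[4] = prqr$prppqq  (last char: 'q')
  sorted[5] = qprqr$prppq  (last char: 'q')
  sorted[6] = qqprqr$prpp  (last char: 'p')
  sorted[7] = qr$prppqqpr  (last char: 'r')
  sorted[8] = r$prppqqprq  (last char: 'q')
  sorted[9] = rppqqprqr$p  (last char: 'p')
  sorted[10] = rqr$prppqqp  (last char: 'p')
Last column: rrp$qqprqpp
Original string S is at sorted index 3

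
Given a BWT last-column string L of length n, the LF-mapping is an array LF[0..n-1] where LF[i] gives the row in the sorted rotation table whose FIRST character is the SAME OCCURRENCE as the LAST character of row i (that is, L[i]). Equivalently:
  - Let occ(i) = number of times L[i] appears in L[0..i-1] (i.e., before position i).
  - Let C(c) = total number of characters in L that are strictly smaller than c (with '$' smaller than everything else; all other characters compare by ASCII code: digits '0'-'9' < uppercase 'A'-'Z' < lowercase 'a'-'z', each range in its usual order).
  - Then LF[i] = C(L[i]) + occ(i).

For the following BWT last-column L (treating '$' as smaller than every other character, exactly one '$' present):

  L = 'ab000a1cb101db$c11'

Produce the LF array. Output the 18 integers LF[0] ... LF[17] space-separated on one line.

Char counts: '$':1, '0':4, '1':5, 'a':2, 'b':3, 'c':2, 'd':1
C (first-col start): C('$')=0, C('0')=1, C('1')=5, C('a')=10, C('b')=12, C('c')=15, C('d')=17
L[0]='a': occ=0, LF[0]=C('a')+0=10+0=10
L[1]='b': occ=0, LF[1]=C('b')+0=12+0=12
L[2]='0': occ=0, LF[2]=C('0')+0=1+0=1
L[3]='0': occ=1, LF[3]=C('0')+1=1+1=2
L[4]='0': occ=2, LF[4]=C('0')+2=1+2=3
L[5]='a': occ=1, LF[5]=C('a')+1=10+1=11
L[6]='1': occ=0, LF[6]=C('1')+0=5+0=5
L[7]='c': occ=0, LF[7]=C('c')+0=15+0=15
L[8]='b': occ=1, LF[8]=C('b')+1=12+1=13
L[9]='1': occ=1, LF[9]=C('1')+1=5+1=6
L[10]='0': occ=3, LF[10]=C('0')+3=1+3=4
L[11]='1': occ=2, LF[11]=C('1')+2=5+2=7
L[12]='d': occ=0, LF[12]=C('d')+0=17+0=17
L[13]='b': occ=2, LF[13]=C('b')+2=12+2=14
L[14]='$': occ=0, LF[14]=C('$')+0=0+0=0
L[15]='c': occ=1, LF[15]=C('c')+1=15+1=16
L[16]='1': occ=3, LF[16]=C('1')+3=5+3=8
L[17]='1': occ=4, LF[17]=C('1')+4=5+4=9

Answer: 10 12 1 2 3 11 5 15 13 6 4 7 17 14 0 16 8 9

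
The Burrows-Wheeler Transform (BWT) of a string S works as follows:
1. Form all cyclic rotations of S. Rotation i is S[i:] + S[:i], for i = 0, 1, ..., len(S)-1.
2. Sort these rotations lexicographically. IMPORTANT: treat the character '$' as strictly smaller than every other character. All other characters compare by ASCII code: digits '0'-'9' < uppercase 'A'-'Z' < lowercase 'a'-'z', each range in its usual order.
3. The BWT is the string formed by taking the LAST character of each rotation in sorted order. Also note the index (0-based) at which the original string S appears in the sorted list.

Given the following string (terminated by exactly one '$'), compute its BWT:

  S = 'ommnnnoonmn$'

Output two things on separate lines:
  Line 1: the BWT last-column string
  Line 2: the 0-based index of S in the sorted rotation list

All 12 rotations (rotation i = S[i:]+S[:i]):
  rot[0] = ommnnnoonmn$
  rot[1] = mmnnnoonmn$o
  rot[2] = mnnnoonmn$om
  rot[3] = nnnoonmn$omm
  rot[4] = nnoonmn$ommn
  rot[5] = noonmn$ommnn
  rot[6] = oonmn$ommnnn
  rot[7] = onmn$ommnnno
  rot[8] = nmn$ommnnnoo
  rot[9] = mn$ommnnnoon
  rot[10] = n$ommnnnoonm
  rot[11] = $ommnnnoonmn
Sorted (with $ < everything):
  sorted[0] = $ommnnnoonmn  (last char: 'n')
  sorted[1] = mmnnnoonmn$o  (last char: 'o')
  sorted[2] = mn$ommnnnoon  (last char: 'n')
  sorted[3] = mnnnoonmn$om  (last char: 'm')
  sorted[4] = n$ommnnnoonm  (last char: 'm')
  sorted[5] = nmn$ommnnnoo  (last char: 'o')
  sorted[6] = nnnoonmn$omm  (last char: 'm')
  sorted[7] = nnoonmn$ommn  (last char: 'n')
  sorted[8] = noonmn$ommnn  (last char: 'n')
  sorted[9] = ommnnnoonmn$  (last char: '$')
  sorted[10] = onmn$ommnnno  (last char: 'o')
  sorted[11] = oonmn$ommnnn  (last char: 'n')
Last column: nonmmomnn$on
Original string S is at sorted index 9

Answer: nonmmomnn$on
9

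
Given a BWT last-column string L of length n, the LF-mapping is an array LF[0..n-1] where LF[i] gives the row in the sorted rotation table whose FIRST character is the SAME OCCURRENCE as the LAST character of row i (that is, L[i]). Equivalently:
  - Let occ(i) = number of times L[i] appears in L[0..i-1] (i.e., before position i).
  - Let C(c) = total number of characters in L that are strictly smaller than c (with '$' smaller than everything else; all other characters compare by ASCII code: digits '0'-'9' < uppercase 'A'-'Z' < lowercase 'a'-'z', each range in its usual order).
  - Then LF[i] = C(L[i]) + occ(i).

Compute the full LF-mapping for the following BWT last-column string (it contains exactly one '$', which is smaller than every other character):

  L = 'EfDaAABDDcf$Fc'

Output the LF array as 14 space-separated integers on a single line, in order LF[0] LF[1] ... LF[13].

Char counts: '$':1, 'A':2, 'B':1, 'D':3, 'E':1, 'F':1, 'a':1, 'c':2, 'f':2
C (first-col start): C('$')=0, C('A')=1, C('B')=3, C('D')=4, C('E')=7, C('F')=8, C('a')=9, C('c')=10, C('f')=12
L[0]='E': occ=0, LF[0]=C('E')+0=7+0=7
L[1]='f': occ=0, LF[1]=C('f')+0=12+0=12
L[2]='D': occ=0, LF[2]=C('D')+0=4+0=4
L[3]='a': occ=0, LF[3]=C('a')+0=9+0=9
L[4]='A': occ=0, LF[4]=C('A')+0=1+0=1
L[5]='A': occ=1, LF[5]=C('A')+1=1+1=2
L[6]='B': occ=0, LF[6]=C('B')+0=3+0=3
L[7]='D': occ=1, LF[7]=C('D')+1=4+1=5
L[8]='D': occ=2, LF[8]=C('D')+2=4+2=6
L[9]='c': occ=0, LF[9]=C('c')+0=10+0=10
L[10]='f': occ=1, LF[10]=C('f')+1=12+1=13
L[11]='$': occ=0, LF[11]=C('$')+0=0+0=0
L[12]='F': occ=0, LF[12]=C('F')+0=8+0=8
L[13]='c': occ=1, LF[13]=C('c')+1=10+1=11

Answer: 7 12 4 9 1 2 3 5 6 10 13 0 8 11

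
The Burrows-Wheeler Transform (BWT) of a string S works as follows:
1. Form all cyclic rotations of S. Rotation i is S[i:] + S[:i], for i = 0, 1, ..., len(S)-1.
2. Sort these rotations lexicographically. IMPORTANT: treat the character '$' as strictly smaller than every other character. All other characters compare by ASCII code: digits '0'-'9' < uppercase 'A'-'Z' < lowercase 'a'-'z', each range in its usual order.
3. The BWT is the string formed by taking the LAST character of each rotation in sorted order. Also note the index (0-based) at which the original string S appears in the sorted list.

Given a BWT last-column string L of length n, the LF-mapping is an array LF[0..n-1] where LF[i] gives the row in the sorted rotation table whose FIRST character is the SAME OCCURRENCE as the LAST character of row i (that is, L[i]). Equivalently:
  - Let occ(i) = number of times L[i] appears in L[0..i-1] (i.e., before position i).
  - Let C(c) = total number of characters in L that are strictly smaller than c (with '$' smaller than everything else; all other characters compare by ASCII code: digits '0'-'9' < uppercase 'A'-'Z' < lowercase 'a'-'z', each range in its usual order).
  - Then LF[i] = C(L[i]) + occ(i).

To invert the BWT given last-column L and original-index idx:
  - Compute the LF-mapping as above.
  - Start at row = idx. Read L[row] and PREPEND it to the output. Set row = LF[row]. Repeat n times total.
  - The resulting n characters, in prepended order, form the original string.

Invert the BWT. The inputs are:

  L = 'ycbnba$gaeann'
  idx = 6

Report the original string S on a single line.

Answer: cabbagenanny$

Derivation:
LF mapping: 12 6 4 9 5 1 0 8 2 7 3 10 11
Walk LF starting at row 6, prepending L[row]:
  step 1: row=6, L[6]='$', prepend. Next row=LF[6]=0
  step 2: row=0, L[0]='y', prepend. Next row=LF[0]=12
  step 3: row=12, L[12]='n', prepend. Next row=LF[12]=11
  step 4: row=11, L[11]='n', prepend. Next row=LF[11]=10
  step 5: row=10, L[10]='a', prepend. Next row=LF[10]=3
  step 6: row=3, L[3]='n', prepend. Next row=LF[3]=9
  step 7: row=9, L[9]='e', prepend. Next row=LF[9]=7
  step 8: row=7, L[7]='g', prepend. Next row=LF[7]=8
  step 9: row=8, L[8]='a', prepend. Next row=LF[8]=2
  step 10: row=2, L[2]='b', prepend. Next row=LF[2]=4
  step 11: row=4, L[4]='b', prepend. Next row=LF[4]=5
  step 12: row=5, L[5]='a', prepend. Next row=LF[5]=1
  step 13: row=1, L[1]='c', prepend. Next row=LF[1]=6
Reversed output: cabbagenanny$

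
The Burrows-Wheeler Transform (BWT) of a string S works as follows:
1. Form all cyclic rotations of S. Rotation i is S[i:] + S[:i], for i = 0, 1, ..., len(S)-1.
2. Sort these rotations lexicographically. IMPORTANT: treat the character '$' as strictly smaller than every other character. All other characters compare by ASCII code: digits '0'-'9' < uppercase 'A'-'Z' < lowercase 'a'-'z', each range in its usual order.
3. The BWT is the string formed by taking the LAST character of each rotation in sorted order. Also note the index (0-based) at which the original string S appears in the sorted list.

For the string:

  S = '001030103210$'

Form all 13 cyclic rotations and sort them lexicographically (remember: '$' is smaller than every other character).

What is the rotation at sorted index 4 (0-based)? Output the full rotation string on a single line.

Answer: 0103210$00103

Derivation:
All 13 rotations (rotation i = S[i:]+S[:i]):
  rot[0] = 001030103210$
  rot[1] = 01030103210$0
  rot[2] = 1030103210$00
  rot[3] = 030103210$001
  rot[4] = 30103210$0010
  rot[5] = 0103210$00103
  rot[6] = 103210$001030
  rot[7] = 03210$0010301
  rot[8] = 3210$00103010
  rot[9] = 210$001030103
  rot[10] = 10$0010301032
  rot[11] = 0$00103010321
  rot[12] = $001030103210
Sorted (with $ < everything):
  sorted[0] = $001030103210
  sorted[1] = 0$00103010321
  sorted[2] = 001030103210$
  sorted[3] = 01030103210$0
  sorted[4] = 0103210$00103
  sorted[5] = 030103210$001
  sorted[6] = 03210$0010301
  sorted[7] = 10$0010301032
  sorted[8] = 1030103210$00
  sorted[9] = 103210$001030
  sorted[10] = 210$001030103
  sorted[11] = 30103210$0010
  sorted[12] = 3210$00103010
sorted[4] = 0103210$00103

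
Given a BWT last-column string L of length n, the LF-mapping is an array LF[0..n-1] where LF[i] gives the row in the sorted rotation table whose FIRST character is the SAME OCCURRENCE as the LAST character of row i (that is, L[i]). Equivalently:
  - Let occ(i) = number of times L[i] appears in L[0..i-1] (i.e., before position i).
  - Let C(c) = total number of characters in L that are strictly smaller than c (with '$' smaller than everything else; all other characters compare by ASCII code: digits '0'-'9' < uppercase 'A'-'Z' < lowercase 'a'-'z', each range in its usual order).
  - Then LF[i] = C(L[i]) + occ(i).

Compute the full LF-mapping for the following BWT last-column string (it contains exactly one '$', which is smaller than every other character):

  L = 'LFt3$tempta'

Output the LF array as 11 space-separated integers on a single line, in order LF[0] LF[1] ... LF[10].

Char counts: '$':1, '3':1, 'F':1, 'L':1, 'a':1, 'e':1, 'm':1, 'p':1, 't':3
C (first-col start): C('$')=0, C('3')=1, C('F')=2, C('L')=3, C('a')=4, C('e')=5, C('m')=6, C('p')=7, C('t')=8
L[0]='L': occ=0, LF[0]=C('L')+0=3+0=3
L[1]='F': occ=0, LF[1]=C('F')+0=2+0=2
L[2]='t': occ=0, LF[2]=C('t')+0=8+0=8
L[3]='3': occ=0, LF[3]=C('3')+0=1+0=1
L[4]='$': occ=0, LF[4]=C('$')+0=0+0=0
L[5]='t': occ=1, LF[5]=C('t')+1=8+1=9
L[6]='e': occ=0, LF[6]=C('e')+0=5+0=5
L[7]='m': occ=0, LF[7]=C('m')+0=6+0=6
L[8]='p': occ=0, LF[8]=C('p')+0=7+0=7
L[9]='t': occ=2, LF[9]=C('t')+2=8+2=10
L[10]='a': occ=0, LF[10]=C('a')+0=4+0=4

Answer: 3 2 8 1 0 9 5 6 7 10 4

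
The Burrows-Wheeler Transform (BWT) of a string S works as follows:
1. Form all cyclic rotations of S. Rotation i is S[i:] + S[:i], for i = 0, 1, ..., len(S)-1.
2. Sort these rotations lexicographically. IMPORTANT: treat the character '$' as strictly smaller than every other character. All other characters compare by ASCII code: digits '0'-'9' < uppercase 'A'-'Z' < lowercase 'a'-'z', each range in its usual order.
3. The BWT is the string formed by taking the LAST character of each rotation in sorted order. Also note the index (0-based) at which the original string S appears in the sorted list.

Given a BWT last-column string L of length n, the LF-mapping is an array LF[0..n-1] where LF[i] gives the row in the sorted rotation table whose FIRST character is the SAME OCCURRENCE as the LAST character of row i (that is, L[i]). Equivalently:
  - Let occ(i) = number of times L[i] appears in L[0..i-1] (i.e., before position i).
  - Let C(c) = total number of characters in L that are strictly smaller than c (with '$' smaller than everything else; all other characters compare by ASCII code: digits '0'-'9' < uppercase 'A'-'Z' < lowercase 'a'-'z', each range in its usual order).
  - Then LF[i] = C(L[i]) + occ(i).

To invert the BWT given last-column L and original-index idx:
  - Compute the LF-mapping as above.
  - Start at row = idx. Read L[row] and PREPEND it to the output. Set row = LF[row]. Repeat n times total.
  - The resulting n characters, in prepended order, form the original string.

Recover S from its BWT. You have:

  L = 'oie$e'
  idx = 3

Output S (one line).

LF mapping: 4 3 1 0 2
Walk LF starting at row 3, prepending L[row]:
  step 1: row=3, L[3]='$', prepend. Next row=LF[3]=0
  step 2: row=0, L[0]='o', prepend. Next row=LF[0]=4
  step 3: row=4, L[4]='e', prepend. Next row=LF[4]=2
  step 4: row=2, L[2]='e', prepend. Next row=LF[2]=1
  step 5: row=1, L[1]='i', prepend. Next row=LF[1]=3
Reversed output: ieeo$

Answer: ieeo$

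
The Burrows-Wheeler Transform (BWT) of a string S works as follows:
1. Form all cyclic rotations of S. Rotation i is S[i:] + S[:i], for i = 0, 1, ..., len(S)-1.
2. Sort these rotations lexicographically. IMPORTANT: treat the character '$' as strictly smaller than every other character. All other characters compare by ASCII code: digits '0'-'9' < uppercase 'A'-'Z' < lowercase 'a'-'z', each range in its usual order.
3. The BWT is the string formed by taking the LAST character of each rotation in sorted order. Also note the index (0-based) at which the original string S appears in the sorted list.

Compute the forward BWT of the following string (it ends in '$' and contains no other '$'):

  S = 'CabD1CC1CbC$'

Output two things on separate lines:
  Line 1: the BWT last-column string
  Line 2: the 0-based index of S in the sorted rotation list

Answer: CDCbC1$1bCCa
6

Derivation:
All 12 rotations (rotation i = S[i:]+S[:i]):
  rot[0] = CabD1CC1CbC$
  rot[1] = abD1CC1CbC$C
  rot[2] = bD1CC1CbC$Ca
  rot[3] = D1CC1CbC$Cab
  rot[4] = 1CC1CbC$CabD
  rot[5] = CC1CbC$CabD1
  rot[6] = C1CbC$CabD1C
  rot[7] = 1CbC$CabD1CC
  rot[8] = CbC$CabD1CC1
  rot[9] = bC$CabD1CC1C
  rot[10] = C$CabD1CC1Cb
  rot[11] = $CabD1CC1CbC
Sorted (with $ < everything):
  sorted[0] = $CabD1CC1CbC  (last char: 'C')
  sorted[1] = 1CC1CbC$CabD  (last char: 'D')
  sorted[2] = 1CbC$CabD1CC  (last char: 'C')
  sorted[3] = C$CabD1CC1Cb  (last char: 'b')
  sorted[4] = C1CbC$CabD1C  (last char: 'C')
  sorted[5] = CC1CbC$CabD1  (last char: '1')
  sorted[6] = CabD1CC1CbC$  (last char: '$')
  sorted[7] = CbC$CabD1CC1  (last char: '1')
  sorted[8] = D1CC1CbC$Cab  (last char: 'b')
  sorted[9] = abD1CC1CbC$C  (last char: 'C')
  sorted[10] = bC$CabD1CC1C  (last char: 'C')
  sorted[11] = bD1CC1CbC$Ca  (last char: 'a')
Last column: CDCbC1$1bCCa
Original string S is at sorted index 6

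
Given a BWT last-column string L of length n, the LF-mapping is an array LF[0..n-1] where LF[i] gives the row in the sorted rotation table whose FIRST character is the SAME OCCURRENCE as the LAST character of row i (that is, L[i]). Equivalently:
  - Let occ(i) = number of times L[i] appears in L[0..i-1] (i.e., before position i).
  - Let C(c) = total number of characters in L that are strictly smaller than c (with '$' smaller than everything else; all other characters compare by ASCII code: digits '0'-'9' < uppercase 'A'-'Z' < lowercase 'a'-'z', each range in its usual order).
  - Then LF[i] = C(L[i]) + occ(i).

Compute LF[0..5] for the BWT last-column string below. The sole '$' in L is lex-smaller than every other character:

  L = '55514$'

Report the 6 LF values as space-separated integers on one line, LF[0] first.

Answer: 3 4 5 1 2 0

Derivation:
Char counts: '$':1, '1':1, '4':1, '5':3
C (first-col start): C('$')=0, C('1')=1, C('4')=2, C('5')=3
L[0]='5': occ=0, LF[0]=C('5')+0=3+0=3
L[1]='5': occ=1, LF[1]=C('5')+1=3+1=4
L[2]='5': occ=2, LF[2]=C('5')+2=3+2=5
L[3]='1': occ=0, LF[3]=C('1')+0=1+0=1
L[4]='4': occ=0, LF[4]=C('4')+0=2+0=2
L[5]='$': occ=0, LF[5]=C('$')+0=0+0=0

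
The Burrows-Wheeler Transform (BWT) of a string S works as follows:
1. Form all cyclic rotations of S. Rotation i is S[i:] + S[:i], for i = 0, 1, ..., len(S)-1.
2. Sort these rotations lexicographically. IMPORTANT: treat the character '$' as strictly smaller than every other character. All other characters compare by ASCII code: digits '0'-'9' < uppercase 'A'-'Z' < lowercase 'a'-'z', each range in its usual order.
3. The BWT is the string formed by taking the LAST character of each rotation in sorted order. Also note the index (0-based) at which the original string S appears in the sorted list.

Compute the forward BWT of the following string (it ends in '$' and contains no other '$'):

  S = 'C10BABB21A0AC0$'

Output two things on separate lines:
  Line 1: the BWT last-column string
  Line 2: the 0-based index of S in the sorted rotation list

All 15 rotations (rotation i = S[i:]+S[:i]):
  rot[0] = C10BABB21A0AC0$
  rot[1] = 10BABB21A0AC0$C
  rot[2] = 0BABB21A0AC0$C1
  rot[3] = BABB21A0AC0$C10
  rot[4] = ABB21A0AC0$C10B
  rot[5] = BB21A0AC0$C10BA
  rot[6] = B21A0AC0$C10BAB
  rot[7] = 21A0AC0$C10BABB
  rot[8] = 1A0AC0$C10BABB2
  rot[9] = A0AC0$C10BABB21
  rot[10] = 0AC0$C10BABB21A
  rot[11] = AC0$C10BABB21A0
  rot[12] = C0$C10BABB21A0A
  rot[13] = 0$C10BABB21A0AC
  rot[14] = $C10BABB21A0AC0
Sorted (with $ < everything):
  sorted[0] = $C10BABB21A0AC0  (last char: '0')
  sorted[1] = 0$C10BABB21A0AC  (last char: 'C')
  sorted[2] = 0AC0$C10BABB21A  (last char: 'A')
  sorted[3] = 0BABB21A0AC0$C1  (last char: '1')
  sorted[4] = 10BABB21A0AC0$C  (last char: 'C')
  sorted[5] = 1A0AC0$C10BABB2  (last char: '2')
  sorted[6] = 21A0AC0$C10BABB  (last char: 'B')
  sorted[7] = A0AC0$C10BABB21  (last char: '1')
  sorted[8] = ABB21A0AC0$C10B  (last char: 'B')
  sorted[9] = AC0$C10BABB21A0  (last char: '0')
  sorted[10] = B21A0AC0$C10BAB  (last char: 'B')
  sorted[11] = BABB21A0AC0$C10  (last char: '0')
  sorted[12] = BB21A0AC0$C10BA  (last char: 'A')
  sorted[13] = C0$C10BABB21A0A  (last char: 'A')
  sorted[14] = C10BABB21A0AC0$  (last char: '$')
Last column: 0CA1C2B1B0B0AA$
Original string S is at sorted index 14

Answer: 0CA1C2B1B0B0AA$
14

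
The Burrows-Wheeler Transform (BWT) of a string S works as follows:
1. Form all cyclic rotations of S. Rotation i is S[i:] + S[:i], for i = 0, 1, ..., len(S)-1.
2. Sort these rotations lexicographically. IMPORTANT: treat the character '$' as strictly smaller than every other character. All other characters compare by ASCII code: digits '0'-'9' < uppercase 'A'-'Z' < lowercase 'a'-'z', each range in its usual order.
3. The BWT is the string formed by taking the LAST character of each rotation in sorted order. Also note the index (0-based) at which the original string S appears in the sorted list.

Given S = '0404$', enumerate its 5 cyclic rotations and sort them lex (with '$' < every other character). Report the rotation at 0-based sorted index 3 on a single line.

Answer: 4$040

Derivation:
All 5 rotations (rotation i = S[i:]+S[:i]):
  rot[0] = 0404$
  rot[1] = 404$0
  rot[2] = 04$04
  rot[3] = 4$040
  rot[4] = $0404
Sorted (with $ < everything):
  sorted[0] = $0404
  sorted[1] = 04$04
  sorted[2] = 0404$
  sorted[3] = 4$040
  sorted[4] = 404$0
sorted[3] = 4$040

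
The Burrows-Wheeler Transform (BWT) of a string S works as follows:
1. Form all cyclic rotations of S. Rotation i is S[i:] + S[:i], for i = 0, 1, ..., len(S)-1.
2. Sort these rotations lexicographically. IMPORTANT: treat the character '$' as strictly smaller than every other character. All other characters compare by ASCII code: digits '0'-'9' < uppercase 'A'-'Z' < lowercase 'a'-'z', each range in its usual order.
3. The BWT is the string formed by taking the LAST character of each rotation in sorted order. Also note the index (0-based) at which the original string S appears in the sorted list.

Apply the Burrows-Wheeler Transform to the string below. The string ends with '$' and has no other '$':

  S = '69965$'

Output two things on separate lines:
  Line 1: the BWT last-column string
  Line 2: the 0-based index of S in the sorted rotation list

All 6 rotations (rotation i = S[i:]+S[:i]):
  rot[0] = 69965$
  rot[1] = 9965$6
  rot[2] = 965$69
  rot[3] = 65$699
  rot[4] = 5$6996
  rot[5] = $69965
Sorted (with $ < everything):
  sorted[0] = $69965  (last char: '5')
  sorted[1] = 5$6996  (last char: '6')
  sorted[2] = 65$699  (last char: '9')
  sorted[3] = 69965$  (last char: '$')
  sorted[4] = 965$69  (last char: '9')
  sorted[5] = 9965$6  (last char: '6')
Last column: 569$96
Original string S is at sorted index 3

Answer: 569$96
3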